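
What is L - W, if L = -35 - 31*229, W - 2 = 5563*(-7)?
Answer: 31805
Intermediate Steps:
W = -38939 (W = 2 + 5563*(-7) = 2 - 38941 = -38939)
L = -7134 (L = -35 - 7099 = -7134)
L - W = -7134 - 1*(-38939) = -7134 + 38939 = 31805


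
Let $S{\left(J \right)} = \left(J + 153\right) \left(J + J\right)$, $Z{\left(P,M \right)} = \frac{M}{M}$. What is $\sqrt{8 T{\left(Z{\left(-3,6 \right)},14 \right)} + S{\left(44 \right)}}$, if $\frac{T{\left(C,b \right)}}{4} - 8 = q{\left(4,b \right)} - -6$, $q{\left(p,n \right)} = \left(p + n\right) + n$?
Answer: $2 \sqrt{4702} \approx 137.14$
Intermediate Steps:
$Z{\left(P,M \right)} = 1$
$S{\left(J \right)} = 2 J \left(153 + J\right)$ ($S{\left(J \right)} = \left(153 + J\right) 2 J = 2 J \left(153 + J\right)$)
$q{\left(p,n \right)} = p + 2 n$ ($q{\left(p,n \right)} = \left(n + p\right) + n = p + 2 n$)
$T{\left(C,b \right)} = 72 + 8 b$ ($T{\left(C,b \right)} = 32 + 4 \left(\left(4 + 2 b\right) - -6\right) = 32 + 4 \left(\left(4 + 2 b\right) + 6\right) = 32 + 4 \left(10 + 2 b\right) = 32 + \left(40 + 8 b\right) = 72 + 8 b$)
$\sqrt{8 T{\left(Z{\left(-3,6 \right)},14 \right)} + S{\left(44 \right)}} = \sqrt{8 \left(72 + 8 \cdot 14\right) + 2 \cdot 44 \left(153 + 44\right)} = \sqrt{8 \left(72 + 112\right) + 2 \cdot 44 \cdot 197} = \sqrt{8 \cdot 184 + 17336} = \sqrt{1472 + 17336} = \sqrt{18808} = 2 \sqrt{4702}$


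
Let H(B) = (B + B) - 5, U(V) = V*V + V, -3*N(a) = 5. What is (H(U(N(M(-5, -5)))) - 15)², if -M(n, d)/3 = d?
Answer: 25600/81 ≈ 316.05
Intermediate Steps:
M(n, d) = -3*d
N(a) = -5/3 (N(a) = -⅓*5 = -5/3)
U(V) = V + V² (U(V) = V² + V = V + V²)
H(B) = -5 + 2*B (H(B) = 2*B - 5 = -5 + 2*B)
(H(U(N(M(-5, -5)))) - 15)² = ((-5 + 2*(-5*(1 - 5/3)/3)) - 15)² = ((-5 + 2*(-5/3*(-⅔))) - 15)² = ((-5 + 2*(10/9)) - 15)² = ((-5 + 20/9) - 15)² = (-25/9 - 15)² = (-160/9)² = 25600/81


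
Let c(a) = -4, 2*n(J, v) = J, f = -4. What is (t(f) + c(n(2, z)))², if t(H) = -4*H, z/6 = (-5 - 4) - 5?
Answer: 144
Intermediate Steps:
z = -84 (z = 6*((-5 - 4) - 5) = 6*(-9 - 5) = 6*(-14) = -84)
n(J, v) = J/2
(t(f) + c(n(2, z)))² = (-4*(-4) - 4)² = (16 - 4)² = 12² = 144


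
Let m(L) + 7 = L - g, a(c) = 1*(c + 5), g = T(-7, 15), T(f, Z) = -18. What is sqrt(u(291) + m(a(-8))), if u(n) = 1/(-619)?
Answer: sqrt(3064669)/619 ≈ 2.8281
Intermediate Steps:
u(n) = -1/619
g = -18
a(c) = 5 + c (a(c) = 1*(5 + c) = 5 + c)
m(L) = 11 + L (m(L) = -7 + (L - 1*(-18)) = -7 + (L + 18) = -7 + (18 + L) = 11 + L)
sqrt(u(291) + m(a(-8))) = sqrt(-1/619 + (11 + (5 - 8))) = sqrt(-1/619 + (11 - 3)) = sqrt(-1/619 + 8) = sqrt(4951/619) = sqrt(3064669)/619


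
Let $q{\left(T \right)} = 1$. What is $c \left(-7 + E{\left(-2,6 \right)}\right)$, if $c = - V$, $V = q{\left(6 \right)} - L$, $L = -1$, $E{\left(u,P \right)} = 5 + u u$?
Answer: $-4$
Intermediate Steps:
$E{\left(u,P \right)} = 5 + u^{2}$
$V = 2$ ($V = 1 - -1 = 1 + 1 = 2$)
$c = -2$ ($c = \left(-1\right) 2 = -2$)
$c \left(-7 + E{\left(-2,6 \right)}\right) = - 2 \left(-7 + \left(5 + \left(-2\right)^{2}\right)\right) = - 2 \left(-7 + \left(5 + 4\right)\right) = - 2 \left(-7 + 9\right) = \left(-2\right) 2 = -4$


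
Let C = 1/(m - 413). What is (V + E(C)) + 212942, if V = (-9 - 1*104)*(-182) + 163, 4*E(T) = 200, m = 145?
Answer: 233721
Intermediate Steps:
C = -1/268 (C = 1/(145 - 413) = 1/(-268) = -1/268 ≈ -0.0037313)
E(T) = 50 (E(T) = (1/4)*200 = 50)
V = 20729 (V = (-9 - 104)*(-182) + 163 = -113*(-182) + 163 = 20566 + 163 = 20729)
(V + E(C)) + 212942 = (20729 + 50) + 212942 = 20779 + 212942 = 233721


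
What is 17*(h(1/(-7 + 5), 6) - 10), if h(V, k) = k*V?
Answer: -221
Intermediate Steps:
h(V, k) = V*k
17*(h(1/(-7 + 5), 6) - 10) = 17*(6/(-7 + 5) - 10) = 17*(6/(-2) - 10) = 17*(-½*6 - 10) = 17*(-3 - 10) = 17*(-13) = -221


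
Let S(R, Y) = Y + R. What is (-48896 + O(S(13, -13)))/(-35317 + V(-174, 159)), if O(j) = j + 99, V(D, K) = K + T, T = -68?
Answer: 48797/35226 ≈ 1.3853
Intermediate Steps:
V(D, K) = -68 + K (V(D, K) = K - 68 = -68 + K)
S(R, Y) = R + Y
O(j) = 99 + j
(-48896 + O(S(13, -13)))/(-35317 + V(-174, 159)) = (-48896 + (99 + (13 - 13)))/(-35317 + (-68 + 159)) = (-48896 + (99 + 0))/(-35317 + 91) = (-48896 + 99)/(-35226) = -48797*(-1/35226) = 48797/35226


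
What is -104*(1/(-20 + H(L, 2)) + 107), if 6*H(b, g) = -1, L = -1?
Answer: -1345864/121 ≈ -11123.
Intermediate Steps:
H(b, g) = -⅙ (H(b, g) = (⅙)*(-1) = -⅙)
-104*(1/(-20 + H(L, 2)) + 107) = -104*(1/(-20 - ⅙) + 107) = -104*(1/(-121/6) + 107) = -104*(-6/121 + 107) = -104*12941/121 = -1345864/121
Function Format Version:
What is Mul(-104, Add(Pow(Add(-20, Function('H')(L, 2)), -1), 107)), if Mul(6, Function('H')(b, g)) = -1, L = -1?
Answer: Rational(-1345864, 121) ≈ -11123.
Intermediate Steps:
Function('H')(b, g) = Rational(-1, 6) (Function('H')(b, g) = Mul(Rational(1, 6), -1) = Rational(-1, 6))
Mul(-104, Add(Pow(Add(-20, Function('H')(L, 2)), -1), 107)) = Mul(-104, Add(Pow(Add(-20, Rational(-1, 6)), -1), 107)) = Mul(-104, Add(Pow(Rational(-121, 6), -1), 107)) = Mul(-104, Add(Rational(-6, 121), 107)) = Mul(-104, Rational(12941, 121)) = Rational(-1345864, 121)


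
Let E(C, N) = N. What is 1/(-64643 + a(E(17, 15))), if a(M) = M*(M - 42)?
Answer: -1/65048 ≈ -1.5373e-5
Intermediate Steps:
a(M) = M*(-42 + M)
1/(-64643 + a(E(17, 15))) = 1/(-64643 + 15*(-42 + 15)) = 1/(-64643 + 15*(-27)) = 1/(-64643 - 405) = 1/(-65048) = -1/65048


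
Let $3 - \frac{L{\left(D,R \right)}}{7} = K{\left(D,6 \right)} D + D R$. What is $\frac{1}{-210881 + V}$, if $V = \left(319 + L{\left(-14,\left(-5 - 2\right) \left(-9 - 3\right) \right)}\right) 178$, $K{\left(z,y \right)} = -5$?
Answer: $\frac{1}{1227715} \approx 8.1452 \cdot 10^{-7}$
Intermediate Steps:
$L{\left(D,R \right)} = 21 + 35 D - 7 D R$ ($L{\left(D,R \right)} = 21 - 7 \left(- 5 D + D R\right) = 21 - \left(- 35 D + 7 D R\right) = 21 + 35 D - 7 D R$)
$V = 1438596$ ($V = \left(319 + \left(21 + 35 \left(-14\right) - - 98 \left(-5 - 2\right) \left(-9 - 3\right)\right)\right) 178 = \left(319 - \left(469 - \left(-686\right) \left(-12\right)\right)\right) 178 = \left(319 - \left(469 - 8232\right)\right) 178 = \left(319 + \left(21 - 490 + 8232\right)\right) 178 = \left(319 + 7763\right) 178 = 8082 \cdot 178 = 1438596$)
$\frac{1}{-210881 + V} = \frac{1}{-210881 + 1438596} = \frac{1}{1227715}$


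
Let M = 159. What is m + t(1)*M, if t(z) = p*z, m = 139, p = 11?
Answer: 1888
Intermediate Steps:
t(z) = 11*z
m + t(1)*M = 139 + (11*1)*159 = 139 + 11*159 = 139 + 1749 = 1888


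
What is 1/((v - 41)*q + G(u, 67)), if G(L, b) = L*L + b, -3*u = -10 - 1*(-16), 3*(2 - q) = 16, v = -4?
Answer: 1/221 ≈ 0.0045249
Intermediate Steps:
q = -10/3 (q = 2 - ⅓*16 = 2 - 16/3 = -10/3 ≈ -3.3333)
u = -2 (u = -(-10 - 1*(-16))/3 = -(-10 + 16)/3 = -⅓*6 = -2)
G(L, b) = b + L² (G(L, b) = L² + b = b + L²)
1/((v - 41)*q + G(u, 67)) = 1/((-4 - 41)*(-10/3) + (67 + (-2)²)) = 1/(-45*(-10/3) + (67 + 4)) = 1/(150 + 71) = 1/221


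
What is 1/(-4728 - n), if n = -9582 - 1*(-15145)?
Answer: -1/10291 ≈ -9.7172e-5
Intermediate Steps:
n = 5563 (n = -9582 + 15145 = 5563)
1/(-4728 - n) = 1/(-4728 - 1*5563) = 1/(-4728 - 5563) = 1/(-10291) = -1/10291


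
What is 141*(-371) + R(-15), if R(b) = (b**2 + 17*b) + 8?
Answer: -52333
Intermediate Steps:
R(b) = 8 + b**2 + 17*b
141*(-371) + R(-15) = 141*(-371) + (8 + (-15)**2 + 17*(-15)) = -52311 + (8 + 225 - 255) = -52311 - 22 = -52333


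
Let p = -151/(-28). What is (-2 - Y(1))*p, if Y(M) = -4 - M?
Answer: 453/28 ≈ 16.179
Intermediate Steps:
p = 151/28 (p = -151*(-1/28) = 151/28 ≈ 5.3929)
(-2 - Y(1))*p = (-2 - (-4 - 1*1))*(151/28) = (-2 - (-4 - 1))*(151/28) = (-2 - 1*(-5))*(151/28) = (-2 + 5)*(151/28) = 3*(151/28) = 453/28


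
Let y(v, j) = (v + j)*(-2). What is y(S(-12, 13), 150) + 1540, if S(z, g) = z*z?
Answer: 952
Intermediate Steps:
S(z, g) = z²
y(v, j) = -2*j - 2*v (y(v, j) = (j + v)*(-2) = -2*j - 2*v)
y(S(-12, 13), 150) + 1540 = (-2*150 - 2*(-12)²) + 1540 = (-300 - 2*144) + 1540 = (-300 - 288) + 1540 = -588 + 1540 = 952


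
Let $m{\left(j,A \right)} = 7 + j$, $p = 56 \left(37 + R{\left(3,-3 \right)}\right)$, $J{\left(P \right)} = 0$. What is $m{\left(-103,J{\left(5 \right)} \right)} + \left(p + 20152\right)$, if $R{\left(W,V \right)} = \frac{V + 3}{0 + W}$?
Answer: $22128$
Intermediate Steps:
$R{\left(W,V \right)} = \frac{3 + V}{W}$
$p = 2072$ ($p = 56 \left(37 + \frac{3 - 3}{3}\right) = 56 \left(37 + \frac{1}{3} \cdot 0\right) = 56 \left(37 + 0\right) = 56 \cdot 37 = 2072$)
$m{\left(-103,J{\left(5 \right)} \right)} + \left(p + 20152\right) = \left(7 - 103\right) + \left(2072 + 20152\right) = -96 + 22224 = 22128$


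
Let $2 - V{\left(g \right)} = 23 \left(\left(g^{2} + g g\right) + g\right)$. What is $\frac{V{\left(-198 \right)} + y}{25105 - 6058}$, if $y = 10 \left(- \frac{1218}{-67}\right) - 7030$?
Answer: $- \frac{120980306}{1276149} \approx -94.801$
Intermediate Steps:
$V{\left(g \right)} = 2 - 46 g^{2} - 23 g$ ($V{\left(g \right)} = 2 - 23 \left(\left(g^{2} + g g\right) + g\right) = 2 - 23 \left(\left(g^{2} + g^{2}\right) + g\right) = 2 - 23 \left(2 g^{2} + g\right) = 2 - 23 \left(g + 2 g^{2}\right) = 2 - \left(23 g + 46 g^{2}\right) = 2 - 46 g^{2} - 23 g$)
$y = - \frac{458830}{67}$ ($y = 10 \left(\left(-1218\right) \left(- \frac{1}{67}\right)\right) - 7030 = 10 \cdot \frac{1218}{67} - 7030 = \frac{12180}{67} - 7030 = - \frac{458830}{67} \approx -6848.2$)
$\frac{V{\left(-198 \right)} + y}{25105 - 6058} = \frac{\left(2 - 46 \left(-198\right)^{2} - -4554\right) - \frac{458830}{67}}{25105 - 6058} = \frac{\left(2 - 1803384 + 4554\right) - \frac{458830}{67}}{19047} = \left(\left(2 - 1803384 + 4554\right) - \frac{458830}{67}\right) \frac{1}{19047} = \left(-1798828 - \frac{458830}{67}\right) \frac{1}{19047} = \left(- \frac{120980306}{67}\right) \frac{1}{19047} = - \frac{120980306}{1276149}$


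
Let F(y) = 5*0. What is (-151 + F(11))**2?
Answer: 22801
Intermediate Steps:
F(y) = 0
(-151 + F(11))**2 = (-151 + 0)**2 = (-151)**2 = 22801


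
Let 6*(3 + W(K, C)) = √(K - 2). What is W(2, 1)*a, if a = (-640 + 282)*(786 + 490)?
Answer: 1370424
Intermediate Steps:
W(K, C) = -3 + √(-2 + K)/6 (W(K, C) = -3 + √(K - 2)/6 = -3 + √(-2 + K)/6)
a = -456808 (a = -358*1276 = -456808)
W(2, 1)*a = (-3 + √(-2 + 2)/6)*(-456808) = (-3 + √0/6)*(-456808) = (-3 + (⅙)*0)*(-456808) = (-3 + 0)*(-456808) = -3*(-456808) = 1370424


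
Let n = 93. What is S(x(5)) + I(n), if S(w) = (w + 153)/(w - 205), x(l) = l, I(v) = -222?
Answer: -22279/100 ≈ -222.79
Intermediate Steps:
S(w) = (153 + w)/(-205 + w)
S(x(5)) + I(n) = (153 + 5)/(-205 + 5) - 222 = 158/(-200) - 222 = -1/200*158 - 222 = -79/100 - 222 = -22279/100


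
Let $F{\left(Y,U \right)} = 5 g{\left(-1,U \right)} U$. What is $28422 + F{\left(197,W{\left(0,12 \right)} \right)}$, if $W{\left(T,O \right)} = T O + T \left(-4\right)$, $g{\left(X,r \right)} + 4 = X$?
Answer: $28422$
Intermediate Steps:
$g{\left(X,r \right)} = -4 + X$
$W{\left(T,O \right)} = - 4 T + O T$ ($W{\left(T,O \right)} = O T - 4 T = - 4 T + O T$)
$F{\left(Y,U \right)} = - 25 U$ ($F{\left(Y,U \right)} = 5 \left(-4 - 1\right) U = 5 \left(-5\right) U = - 25 U$)
$28422 + F{\left(197,W{\left(0,12 \right)} \right)} = 28422 - 25 \cdot 0 \left(-4 + 12\right) = 28422 - 25 \cdot 0 \cdot 8 = 28422 - 0 = 28422 + 0 = 28422$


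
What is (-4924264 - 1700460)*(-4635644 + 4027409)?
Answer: 4029389002140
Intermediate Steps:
(-4924264 - 1700460)*(-4635644 + 4027409) = -6624724*(-608235) = 4029389002140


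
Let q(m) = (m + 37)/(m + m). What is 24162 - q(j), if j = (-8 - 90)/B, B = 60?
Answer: 2368937/98 ≈ 24173.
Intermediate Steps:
j = -49/30 (j = (-8 - 90)/60 = -98*1/60 = -49/30 ≈ -1.6333)
q(m) = (37 + m)/(2*m) (q(m) = (37 + m)/((2*m)) = (37 + m)*(1/(2*m)) = (37 + m)/(2*m))
24162 - q(j) = 24162 - (37 - 49/30)/(2*(-49/30)) = 24162 - (-30)*1061/(2*49*30) = 24162 - 1*(-1061/98) = 24162 + 1061/98 = 2368937/98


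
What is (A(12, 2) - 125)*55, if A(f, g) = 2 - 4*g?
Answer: -7205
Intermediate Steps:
(A(12, 2) - 125)*55 = ((2 - 4*2) - 125)*55 = ((2 - 8) - 125)*55 = (-6 - 125)*55 = -131*55 = -7205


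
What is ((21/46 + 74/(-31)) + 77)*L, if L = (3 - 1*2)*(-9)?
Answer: -963441/1426 ≈ -675.63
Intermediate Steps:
L = -9 (L = (3 - 2)*(-9) = 1*(-9) = -9)
((21/46 + 74/(-31)) + 77)*L = ((21/46 + 74/(-31)) + 77)*(-9) = ((21*(1/46) + 74*(-1/31)) + 77)*(-9) = ((21/46 - 74/31) + 77)*(-9) = (-2753/1426 + 77)*(-9) = (107049/1426)*(-9) = -963441/1426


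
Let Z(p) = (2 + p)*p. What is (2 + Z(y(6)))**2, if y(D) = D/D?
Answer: 25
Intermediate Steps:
y(D) = 1
Z(p) = p*(2 + p)
(2 + Z(y(6)))**2 = (2 + 1*(2 + 1))**2 = (2 + 1*3)**2 = (2 + 3)**2 = 5**2 = 25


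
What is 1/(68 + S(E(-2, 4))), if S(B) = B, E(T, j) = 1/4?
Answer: 4/273 ≈ 0.014652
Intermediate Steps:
E(T, j) = 1/4
1/(68 + S(E(-2, 4))) = 1/(68 + 1/4) = 1/(273/4) = 4/273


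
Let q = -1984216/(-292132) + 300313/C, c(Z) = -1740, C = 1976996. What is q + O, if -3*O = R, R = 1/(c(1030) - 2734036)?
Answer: 2057227396282800233/296255710237726176 ≈ 6.9441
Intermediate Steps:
R = -1/2735776 (R = 1/(-1740 - 2734036) = 1/(-2735776) = -1/2735776 ≈ -3.6553e-7)
O = 1/8207328 (O = -1/3*(-1/2735776) = 1/8207328 ≈ 1.2184e-7)
q = 1002629533113/144385948868 (q = -1984216/(-292132) + 300313/1976996 = -1984216*(-1/292132) + 300313*(1/1976996) = 496054/73033 + 300313/1976996 = 1002629533113/144385948868 ≈ 6.9441)
q + O = 1002629533113/144385948868 + 1/8207328 = 2057227396282800233/296255710237726176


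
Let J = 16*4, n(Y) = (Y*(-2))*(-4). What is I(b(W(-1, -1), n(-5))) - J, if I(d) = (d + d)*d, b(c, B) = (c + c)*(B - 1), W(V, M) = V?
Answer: 13384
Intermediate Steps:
n(Y) = 8*Y (n(Y) = -2*Y*(-4) = 8*Y)
b(c, B) = 2*c*(-1 + B) (b(c, B) = (2*c)*(-1 + B) = 2*c*(-1 + B))
J = 64
I(d) = 2*d² (I(d) = (2*d)*d = 2*d²)
I(b(W(-1, -1), n(-5))) - J = 2*(2*(-1)*(-1 + 8*(-5)))² - 1*64 = 2*(2*(-1)*(-1 - 40))² - 64 = 2*(2*(-1)*(-41))² - 64 = 2*82² - 64 = 2*6724 - 64 = 13448 - 64 = 13384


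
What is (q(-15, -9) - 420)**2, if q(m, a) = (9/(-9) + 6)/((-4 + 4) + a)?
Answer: 14326225/81 ≈ 1.7687e+5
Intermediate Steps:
q(m, a) = 5/a (q(m, a) = (9*(-1/9) + 6)/(0 + a) = (-1 + 6)/a = 5/a)
(q(-15, -9) - 420)**2 = (5/(-9) - 420)**2 = (5*(-1/9) - 420)**2 = (-5/9 - 420)**2 = (-3785/9)**2 = 14326225/81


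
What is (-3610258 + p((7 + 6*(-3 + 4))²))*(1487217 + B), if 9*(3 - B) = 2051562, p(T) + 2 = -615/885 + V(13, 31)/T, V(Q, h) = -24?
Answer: -135993123426593830/29913 ≈ -4.5463e+12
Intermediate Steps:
p(T) = -159/59 - 24/T (p(T) = -2 + (-615/885 - 24/T) = -2 + (-615*1/885 - 24/T) = -2 + (-41/59 - 24/T) = -159/59 - 24/T)
B = -683845/3 (B = 3 - ⅑*2051562 = 3 - 683854/3 = -683845/3 ≈ -2.2795e+5)
(-3610258 + p((7 + 6*(-3 + 4))²))*(1487217 + B) = (-3610258 + (-159/59 - 24/(7 + 6*(-3 + 4))²))*(1487217 - 683845/3) = (-3610258 + (-159/59 - 24/(7 + 6*1)²))*(3777806/3) = (-3610258 + (-159/59 - 24/(7 + 6)²))*(3777806/3) = (-3610258 + (-159/59 - 24/(13²)))*(3777806/3) = (-3610258 + (-159/59 - 24/169))*(3777806/3) = (-3610258 - 28287/9971)*(3777806/3) = -35997910805/9971*3777806/3 = -135993123426593830/29913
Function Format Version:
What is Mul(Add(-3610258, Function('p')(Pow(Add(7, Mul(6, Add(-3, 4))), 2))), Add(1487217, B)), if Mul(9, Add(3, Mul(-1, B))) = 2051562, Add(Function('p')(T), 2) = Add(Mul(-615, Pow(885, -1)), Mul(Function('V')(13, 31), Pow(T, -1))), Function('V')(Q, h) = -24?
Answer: Rational(-135993123426593830, 29913) ≈ -4.5463e+12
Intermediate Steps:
Function('p')(T) = Add(Rational(-159, 59), Mul(-24, Pow(T, -1))) (Function('p')(T) = Add(-2, Add(Mul(-615, Pow(885, -1)), Mul(-24, Pow(T, -1)))) = Add(-2, Add(Mul(-615, Rational(1, 885)), Mul(-24, Pow(T, -1)))) = Add(-2, Add(Rational(-41, 59), Mul(-24, Pow(T, -1)))) = Add(Rational(-159, 59), Mul(-24, Pow(T, -1))))
B = Rational(-683845, 3) (B = Add(3, Mul(Rational(-1, 9), 2051562)) = Add(3, Rational(-683854, 3)) = Rational(-683845, 3) ≈ -2.2795e+5)
Mul(Add(-3610258, Function('p')(Pow(Add(7, Mul(6, Add(-3, 4))), 2))), Add(1487217, B)) = Mul(Add(-3610258, Add(Rational(-159, 59), Mul(-24, Pow(Pow(Add(7, Mul(6, Add(-3, 4))), 2), -1)))), Add(1487217, Rational(-683845, 3))) = Mul(Add(-3610258, Add(Rational(-159, 59), Mul(-24, Pow(Pow(Add(7, Mul(6, 1)), 2), -1)))), Rational(3777806, 3)) = Mul(Add(-3610258, Add(Rational(-159, 59), Mul(-24, Pow(Pow(Add(7, 6), 2), -1)))), Rational(3777806, 3)) = Mul(Add(-3610258, Add(Rational(-159, 59), Mul(-24, Pow(Pow(13, 2), -1)))), Rational(3777806, 3)) = Mul(Add(-3610258, Add(Rational(-159, 59), Mul(-24, Pow(169, -1)))), Rational(3777806, 3)) = Mul(Add(-3610258, Add(Rational(-159, 59), Mul(-24, Rational(1, 169)))), Rational(3777806, 3)) = Mul(Add(-3610258, Add(Rational(-159, 59), Rational(-24, 169))), Rational(3777806, 3)) = Mul(Add(-3610258, Rational(-28287, 9971)), Rational(3777806, 3)) = Mul(Rational(-35997910805, 9971), Rational(3777806, 3)) = Rational(-135993123426593830, 29913)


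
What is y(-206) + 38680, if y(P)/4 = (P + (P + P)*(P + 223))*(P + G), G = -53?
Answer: 7508240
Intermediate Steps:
y(P) = 4*(-53 + P)*(P + 2*P*(223 + P)) (y(P) = 4*((P + (P + P)*(P + 223))*(P - 53)) = 4*((P + (2*P)*(223 + P))*(-53 + P)) = 4*((P + 2*P*(223 + P))*(-53 + P)) = 4*((-53 + P)*(P + 2*P*(223 + P))) = 4*(-53 + P)*(P + 2*P*(223 + P)))
y(-206) + 38680 = 4*(-206)*(-23691 + 2*(-206)² + 341*(-206)) + 38680 = 4*(-206)*(-23691 + 2*42436 - 70246) + 38680 = 4*(-206)*(-23691 + 84872 - 70246) + 38680 = 4*(-206)*(-9065) + 38680 = 7469560 + 38680 = 7508240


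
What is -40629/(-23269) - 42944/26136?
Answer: 711541/6910893 ≈ 0.10296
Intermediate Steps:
-40629/(-23269) - 42944/26136 = -40629*(-1/23269) - 42944*1/26136 = 40629/23269 - 488/297 = 711541/6910893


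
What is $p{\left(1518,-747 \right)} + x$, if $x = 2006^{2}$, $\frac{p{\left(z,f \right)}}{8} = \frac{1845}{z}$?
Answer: $\frac{1018083568}{253} \approx 4.024 \cdot 10^{6}$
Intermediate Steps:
$p{\left(z,f \right)} = \frac{14760}{z}$ ($p{\left(z,f \right)} = 8 \frac{1845}{z} = \frac{14760}{z}$)
$x = 4024036$
$p{\left(1518,-747 \right)} + x = \frac{14760}{1518} + 4024036 = 14760 \cdot \frac{1}{1518} + 4024036 = \frac{2460}{253} + 4024036 = \frac{1018083568}{253}$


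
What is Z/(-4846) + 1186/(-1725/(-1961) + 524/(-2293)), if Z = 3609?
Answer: 25832839160639/14188414406 ≈ 1820.7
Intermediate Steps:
Z/(-4846) + 1186/(-1725/(-1961) + 524/(-2293)) = 3609/(-4846) + 1186/(-1725/(-1961) + 524/(-2293)) = 3609*(-1/4846) + 1186/(-1725*(-1/1961) + 524*(-1/2293)) = -3609/4846 + 1186/(1725/1961 - 524/2293) = -3609/4846 + 1186/(2927861/4496573) = -3609/4846 + 1186*(4496573/2927861) = -3609/4846 + 5332935578/2927861 = 25832839160639/14188414406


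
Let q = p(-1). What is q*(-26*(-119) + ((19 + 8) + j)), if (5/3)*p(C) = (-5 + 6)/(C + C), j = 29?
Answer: -945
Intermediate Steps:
p(C) = 3/(10*C) (p(C) = 3*((-5 + 6)/(C + C))/5 = 3*(1/(2*C))/5 = 3/(10*C))
q = -3/10 (q = (3/10)/(-1) = (3/10)*(-1) = -3/10 ≈ -0.30000)
q*(-26*(-119) + ((19 + 8) + j)) = -3*(-26*(-119) + ((19 + 8) + 29))/10 = -3*(3094 + (27 + 29))/10 = -3*(3094 + 56)/10 = -3/10*3150 = -945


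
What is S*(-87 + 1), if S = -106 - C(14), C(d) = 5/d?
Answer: 64027/7 ≈ 9146.7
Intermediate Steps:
S = -1489/14 (S = -106 - 5/14 = -1489/14 ≈ -106.36)
S*(-87 + 1) = -1489*(-87 + 1)/14 = -1489/14*(-86) = 64027/7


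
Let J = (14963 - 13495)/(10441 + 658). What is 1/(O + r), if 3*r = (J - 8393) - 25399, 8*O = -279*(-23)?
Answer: -266376/2786780671 ≈ -9.5586e-5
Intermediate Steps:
O = 6417/8 (O = (-279*(-23))/8 = (1/8)*6417 = 6417/8 ≈ 802.13)
J = 1468/11099 ≈ 0.13226
r = -375055940/33297 (r = ((1468/11099 - 8393) - 25399)/3 = (-93152439/11099 - 25399)/3 = (1/3)*(-375055940/11099) = -375055940/33297 ≈ -11264.)
1/(O + r) = 1/(6417/8 - 375055940/33297) = 1/(-2786780671/266376) = -266376/2786780671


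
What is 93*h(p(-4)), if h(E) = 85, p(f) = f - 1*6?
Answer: 7905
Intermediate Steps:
p(f) = -6 + f (p(f) = f - 6 = -6 + f)
93*h(p(-4)) = 93*85 = 7905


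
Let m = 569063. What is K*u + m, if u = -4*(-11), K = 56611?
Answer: 3059947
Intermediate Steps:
u = 44
K*u + m = 56611*44 + 569063 = 2490884 + 569063 = 3059947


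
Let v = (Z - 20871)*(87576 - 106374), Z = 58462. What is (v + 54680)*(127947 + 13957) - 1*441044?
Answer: -100266661866996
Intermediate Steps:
v = -706635618 (v = (58462 - 20871)*(87576 - 106374) = 37591*(-18798) = -706635618)
(v + 54680)*(127947 + 13957) - 1*441044 = (-706635618 + 54680)*(127947 + 13957) - 1*441044 = -706580938*141904 - 441044 = -100266661425952 - 441044 = -100266661866996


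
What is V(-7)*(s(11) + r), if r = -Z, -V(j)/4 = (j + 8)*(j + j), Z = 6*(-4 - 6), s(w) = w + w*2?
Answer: 5208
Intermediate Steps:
s(w) = 3*w (s(w) = w + 2*w = 3*w)
Z = -60 (Z = 6*(-10) = -60)
V(j) = -8*j*(8 + j) (V(j) = -4*(j + 8)*(j + j) = -4*(8 + j)*2*j = -8*j*(8 + j))
r = 60 (r = -1*(-60) = 60)
V(-7)*(s(11) + r) = (-8*(-7)*(8 - 7))*(3*11 + 60) = (-8*(-7)*1)*(33 + 60) = 56*93 = 5208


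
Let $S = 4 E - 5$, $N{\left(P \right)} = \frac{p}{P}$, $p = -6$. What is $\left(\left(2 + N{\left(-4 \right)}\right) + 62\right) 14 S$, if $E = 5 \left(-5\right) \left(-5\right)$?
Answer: $453915$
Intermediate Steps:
$E = 125$ ($E = \left(-25\right) \left(-5\right) = 125$)
$N{\left(P \right)} = - \frac{6}{P}$
$S = 495$ ($S = 4 \cdot 125 - 5 = 500 - 5 = 495$)
$\left(\left(2 + N{\left(-4 \right)}\right) + 62\right) 14 S = \left(\left(2 - \frac{6}{-4}\right) + 62\right) 14 \cdot 495 = \left(\left(2 - - \frac{3}{2}\right) + 62\right) 14 \cdot 495 = \left(\left(2 + \frac{3}{2}\right) + 62\right) 14 \cdot 495 = \left(\frac{7}{2} + 62\right) 14 \cdot 495 = \frac{131}{2} \cdot 14 \cdot 495 = 917 \cdot 495 = 453915$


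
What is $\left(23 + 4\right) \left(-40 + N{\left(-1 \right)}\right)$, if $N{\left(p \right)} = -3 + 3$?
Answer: $-1080$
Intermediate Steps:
$N{\left(p \right)} = 0$
$\left(23 + 4\right) \left(-40 + N{\left(-1 \right)}\right) = \left(23 + 4\right) \left(-40 + 0\right) = 27 \left(-40\right) = -1080$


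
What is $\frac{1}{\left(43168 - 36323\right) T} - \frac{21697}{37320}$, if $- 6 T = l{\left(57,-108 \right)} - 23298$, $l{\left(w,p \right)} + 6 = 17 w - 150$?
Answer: $- \frac{222625416607}{382927644600} \approx -0.58138$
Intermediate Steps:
$l{\left(w,p \right)} = -156 + 17 w$ ($l{\left(w,p \right)} = -6 + \left(17 w - 150\right) = -6 + \left(-150 + 17 w\right) = -156 + 17 w$)
$T = \frac{7495}{2}$ ($T = - \frac{\left(-156 + 17 \cdot 57\right) - 23298}{6} = - \frac{\left(-156 + 969\right) - 23298}{6} = - \frac{813 - 23298}{6} = \left(- \frac{1}{6}\right) \left(-22485\right) = \frac{7495}{2} \approx 3747.5$)
$\frac{1}{\left(43168 - 36323\right) T} - \frac{21697}{37320} = \frac{1}{\left(43168 - 36323\right) \frac{7495}{2}} - \frac{21697}{37320} = \frac{1}{6845} \cdot \frac{2}{7495} - \frac{21697}{37320} = \frac{2}{51303275} - \frac{21697}{37320} = - \frac{222625416607}{382927644600}$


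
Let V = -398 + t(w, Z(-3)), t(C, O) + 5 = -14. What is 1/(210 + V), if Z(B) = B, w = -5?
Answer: -1/207 ≈ -0.0048309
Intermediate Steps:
t(C, O) = -19 (t(C, O) = -5 - 14 = -19)
V = -417 (V = -398 - 19 = -417)
1/(210 + V) = 1/(210 - 417) = 1/(-207) = -1/207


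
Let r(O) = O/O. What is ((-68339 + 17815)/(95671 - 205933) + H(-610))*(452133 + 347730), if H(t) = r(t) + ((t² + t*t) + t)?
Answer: 642947769402479/1081 ≈ 5.9477e+11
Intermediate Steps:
r(O) = 1
H(t) = 1 + t + 2*t² (H(t) = 1 + ((t² + t*t) + t) = 1 + ((t² + t²) + t) = 1 + (2*t² + t) = 1 + (t + 2*t²) = 1 + t + 2*t²)
((-68339 + 17815)/(95671 - 205933) + H(-610))*(452133 + 347730) = ((-68339 + 17815)/(95671 - 205933) + (1 - 610 + 2*(-610)²))*(452133 + 347730) = (-50524/(-110262) + (1 - 610 + 2*372100))*799863 = (-50524*(-1/110262) + (1 - 610 + 744200))*799863 = (1486/3243 + 743591)*799863 = (2411467099/3243)*799863 = 642947769402479/1081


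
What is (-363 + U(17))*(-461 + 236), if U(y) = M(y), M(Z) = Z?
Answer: 77850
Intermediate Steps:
U(y) = y
(-363 + U(17))*(-461 + 236) = (-363 + 17)*(-461 + 236) = -346*(-225) = 77850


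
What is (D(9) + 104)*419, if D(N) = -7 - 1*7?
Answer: 37710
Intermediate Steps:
D(N) = -14 (D(N) = -7 - 7 = -14)
(D(9) + 104)*419 = (-14 + 104)*419 = 90*419 = 37710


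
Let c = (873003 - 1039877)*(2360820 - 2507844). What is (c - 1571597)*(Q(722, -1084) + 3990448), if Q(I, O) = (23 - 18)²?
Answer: 97897920469292267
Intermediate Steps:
Q(I, O) = 25 (Q(I, O) = 5² = 25)
c = 24534482976 (c = -166874*(-147024) = 24534482976)
(c - 1571597)*(Q(722, -1084) + 3990448) = (24534482976 - 1571597)*(25 + 3990448) = 24532911379*3990473 = 97897920469292267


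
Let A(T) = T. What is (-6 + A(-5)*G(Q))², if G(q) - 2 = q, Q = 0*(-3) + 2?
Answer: 676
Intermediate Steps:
Q = 2 (Q = 0 + 2 = 2)
G(q) = 2 + q
(-6 + A(-5)*G(Q))² = (-6 - 5*(2 + 2))² = (-6 - 5*4)² = (-6 - 20)² = (-26)² = 676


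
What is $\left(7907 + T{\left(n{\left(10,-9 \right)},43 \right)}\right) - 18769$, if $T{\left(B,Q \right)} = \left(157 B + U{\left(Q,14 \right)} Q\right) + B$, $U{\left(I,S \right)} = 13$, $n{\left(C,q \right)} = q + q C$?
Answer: $-25945$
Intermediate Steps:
$n{\left(C,q \right)} = q + C q$
$T{\left(B,Q \right)} = 13 Q + 158 B$ ($T{\left(B,Q \right)} = \left(157 B + 13 Q\right) + B = \left(13 Q + 157 B\right) + B = 13 Q + 158 B$)
$\left(7907 + T{\left(n{\left(10,-9 \right)},43 \right)}\right) - 18769 = \left(7907 + \left(13 \cdot 43 + 158 \left(- 9 \left(1 + 10\right)\right)\right)\right) - 18769 = \left(7907 + \left(559 + 158 \left(\left(-9\right) 11\right)\right)\right) - 18769 = \left(7907 + \left(559 + 158 \left(-99\right)\right)\right) - 18769 = \left(7907 + \left(559 - 15642\right)\right) - 18769 = \left(7907 - 15083\right) - 18769 = -7176 - 18769 = -25945$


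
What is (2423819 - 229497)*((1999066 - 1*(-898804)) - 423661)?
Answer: 5429211241298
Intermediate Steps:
(2423819 - 229497)*((1999066 - 1*(-898804)) - 423661) = 2194322*((1999066 + 898804) - 423661) = 2194322*(2897870 - 423661) = 2194322*2474209 = 5429211241298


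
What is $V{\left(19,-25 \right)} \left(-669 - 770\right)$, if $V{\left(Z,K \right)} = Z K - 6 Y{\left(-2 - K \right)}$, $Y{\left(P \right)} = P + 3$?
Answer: $908009$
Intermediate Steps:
$Y{\left(P \right)} = 3 + P$
$V{\left(Z,K \right)} = -6 + 6 K + K Z$ ($V{\left(Z,K \right)} = Z K - 6 \left(3 - \left(2 + K\right)\right) = K Z - 6 \left(1 - K\right) = K Z + \left(-6 + 6 K\right) = -6 + 6 K + K Z$)
$V{\left(19,-25 \right)} \left(-669 - 770\right) = \left(-6 + 6 \left(-25\right) - 475\right) \left(-669 - 770\right) = \left(-6 - 150 - 475\right) \left(-1439\right) = \left(-631\right) \left(-1439\right) = 908009$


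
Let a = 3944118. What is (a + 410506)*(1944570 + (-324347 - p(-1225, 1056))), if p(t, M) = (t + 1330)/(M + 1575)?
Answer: 6187639987518464/877 ≈ 7.0555e+12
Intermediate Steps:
p(t, M) = (1330 + t)/(1575 + M)
(a + 410506)*(1944570 + (-324347 - p(-1225, 1056))) = (3944118 + 410506)*(1944570 + (-324347 - (1330 - 1225)/(1575 + 1056))) = 4354624*(1944570 + (-324347 - 105/2631)) = 4354624*(1944570 + (-324347 - 1*35/877)) = 4354624*(1944570 + (-324347 - 35/877)) = 4354624*(1944570 - 284452354/877) = 4354624*(1420935536/877) = 6187639987518464/877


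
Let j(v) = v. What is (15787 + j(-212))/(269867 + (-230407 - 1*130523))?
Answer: -2225/13009 ≈ -0.17104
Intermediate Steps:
(15787 + j(-212))/(269867 + (-230407 - 1*130523)) = (15787 - 212)/(269867 + (-230407 - 1*130523)) = 15575/(269867 + (-230407 - 130523)) = 15575/(269867 - 360930) = 15575/(-91063) = 15575*(-1/91063) = -2225/13009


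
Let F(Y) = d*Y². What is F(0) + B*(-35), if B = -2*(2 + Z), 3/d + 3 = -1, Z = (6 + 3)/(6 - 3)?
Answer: 350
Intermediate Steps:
Z = 3 (Z = 9/3 = 9*(⅓) = 3)
d = -¾ (d = 3/(-3 - 1) = 3/(-4) = 3*(-¼) = -¾ ≈ -0.75000)
F(Y) = -3*Y²/4
B = -10 (B = -2*(2 + 3) = -2*5 = -10)
F(0) + B*(-35) = -¾*0² - 10*(-35) = -¾*0 + 350 = 0 + 350 = 350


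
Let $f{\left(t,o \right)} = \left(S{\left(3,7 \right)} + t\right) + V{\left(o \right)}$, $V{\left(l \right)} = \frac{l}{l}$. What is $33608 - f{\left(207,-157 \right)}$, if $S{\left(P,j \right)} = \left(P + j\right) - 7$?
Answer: $33397$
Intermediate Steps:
$V{\left(l \right)} = 1$
$S{\left(P,j \right)} = -7 + P + j$
$f{\left(t,o \right)} = 4 + t$ ($f{\left(t,o \right)} = \left(\left(-7 + 3 + 7\right) + t\right) + 1 = \left(3 + t\right) + 1 = 4 + t$)
$33608 - f{\left(207,-157 \right)} = 33608 - \left(4 + 207\right) = 33608 - 211 = 33397$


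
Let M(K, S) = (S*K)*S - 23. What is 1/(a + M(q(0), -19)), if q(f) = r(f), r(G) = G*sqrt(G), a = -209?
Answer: -1/232 ≈ -0.0043103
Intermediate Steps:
r(G) = G**(3/2)
q(f) = f**(3/2)
M(K, S) = -23 + K*S**2 (M(K, S) = (K*S)*S - 23 = K*S**2 - 23 = -23 + K*S**2)
1/(a + M(q(0), -19)) = 1/(-209 + (-23 + 0**(3/2)*(-19)**2)) = 1/(-209 + (-23 + 0*361)) = 1/(-209 + (-23 + 0)) = 1/(-209 - 23) = 1/(-232) = -1/232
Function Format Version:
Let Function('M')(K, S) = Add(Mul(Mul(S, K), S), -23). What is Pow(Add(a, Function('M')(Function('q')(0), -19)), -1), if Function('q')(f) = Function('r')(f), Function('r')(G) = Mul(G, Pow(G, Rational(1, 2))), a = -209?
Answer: Rational(-1, 232) ≈ -0.0043103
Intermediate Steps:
Function('r')(G) = Pow(G, Rational(3, 2))
Function('q')(f) = Pow(f, Rational(3, 2))
Function('M')(K, S) = Add(-23, Mul(K, Pow(S, 2))) (Function('M')(K, S) = Add(Mul(Mul(K, S), S), -23) = Add(Mul(K, Pow(S, 2)), -23) = Add(-23, Mul(K, Pow(S, 2))))
Pow(Add(a, Function('M')(Function('q')(0), -19)), -1) = Pow(Add(-209, Add(-23, Mul(Pow(0, Rational(3, 2)), Pow(-19, 2)))), -1) = Pow(Add(-209, Add(-23, Mul(0, 361))), -1) = Pow(Add(-209, Add(-23, 0)), -1) = Pow(Add(-209, -23), -1) = Pow(-232, -1) = Rational(-1, 232)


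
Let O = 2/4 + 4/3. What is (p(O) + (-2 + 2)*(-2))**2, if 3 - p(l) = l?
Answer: 49/36 ≈ 1.3611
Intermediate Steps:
O = 11/6 (O = 2*(1/4) + 4*(1/3) = 1/2 + 4/3 = 11/6 ≈ 1.8333)
p(l) = 3 - l
(p(O) + (-2 + 2)*(-2))**2 = ((3 - 1*11/6) + (-2 + 2)*(-2))**2 = ((3 - 11/6) + 0*(-2))**2 = (7/6 + 0)**2 = (7/6)**2 = 49/36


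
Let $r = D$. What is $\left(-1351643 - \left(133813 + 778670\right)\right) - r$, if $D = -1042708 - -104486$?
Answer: $-1325904$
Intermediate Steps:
$D = -938222$ ($D = -1042708 + 104486 = -938222$)
$r = -938222$
$\left(-1351643 - \left(133813 + 778670\right)\right) - r = \left(-1351643 - \left(133813 + 778670\right)\right) - -938222 = \left(-1351643 - 912483\right) + 938222 = -2264126 + 938222 = -1325904$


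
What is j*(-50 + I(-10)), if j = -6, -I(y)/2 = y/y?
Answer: 312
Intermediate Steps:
I(y) = -2 (I(y) = -2*y/y = -2*1 = -2)
j*(-50 + I(-10)) = -6*(-50 - 2) = -6*(-52) = 312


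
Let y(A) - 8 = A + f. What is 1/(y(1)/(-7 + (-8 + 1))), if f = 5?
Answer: -1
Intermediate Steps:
y(A) = 13 + A (y(A) = 8 + (A + 5) = 8 + (5 + A) = 13 + A)
1/(y(1)/(-7 + (-8 + 1))) = 1/((13 + 1)/(-7 + (-8 + 1))) = 1/(14/(-7 - 7)) = 1/(14/(-14)) = 1/(-1/14*14) = 1/(-1) = -1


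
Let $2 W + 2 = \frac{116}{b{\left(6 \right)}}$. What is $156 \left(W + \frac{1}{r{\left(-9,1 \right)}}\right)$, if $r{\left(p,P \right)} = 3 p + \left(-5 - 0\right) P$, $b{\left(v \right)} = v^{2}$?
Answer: $\frac{2171}{24} \approx 90.458$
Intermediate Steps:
$W = \frac{11}{18}$ ($W = -1 + \frac{116 \frac{1}{6^{2}}}{2} = -1 + \frac{116 \cdot \frac{1}{36}}{2} = -1 + \frac{1}{2} \cdot \frac{29}{9} = -1 + \frac{29}{18} = \frac{11}{18} \approx 0.61111$)
$r{\left(p,P \right)} = - 5 P + 3 p$ ($r{\left(p,P \right)} = 3 p + \left(-5 + 0\right) P = 3 p - 5 P = - 5 P + 3 p$)
$156 \left(W + \frac{1}{r{\left(-9,1 \right)}}\right) = 156 \left(\frac{11}{18} + \frac{1}{\left(-5\right) 1 + 3 \left(-9\right)}\right) = 156 \left(\frac{11}{18} + \frac{1}{-5 - 27}\right) = 156 \left(\frac{11}{18} + \frac{1}{-32}\right) = 156 \left(\frac{11}{18} - \frac{1}{32}\right) = 156 \cdot \frac{167}{288} = \frac{2171}{24}$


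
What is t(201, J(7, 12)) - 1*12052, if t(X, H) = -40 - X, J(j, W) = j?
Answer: -12293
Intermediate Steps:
t(201, J(7, 12)) - 1*12052 = (-40 - 1*201) - 1*12052 = (-40 - 201) - 12052 = -241 - 12052 = -12293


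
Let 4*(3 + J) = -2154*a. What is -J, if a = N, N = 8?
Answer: 4311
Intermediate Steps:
a = 8
J = -4311 (J = -3 + (-2154*8)/4 = -3 + (¼)*(-17232) = -3 - 4308 = -4311)
-J = -1*(-4311) = 4311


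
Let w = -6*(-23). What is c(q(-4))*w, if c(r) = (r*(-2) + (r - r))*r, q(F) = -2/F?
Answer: -69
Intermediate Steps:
w = 138
c(r) = -2*r² (c(r) = (-2*r + 0)*r = (-2*r)*r = -2*r²)
c(q(-4))*w = -2*(-2/(-4))²*138 = -2*(-2*(-¼))²*138 = -2*(½)²*138 = -2*¼*138 = -½*138 = -69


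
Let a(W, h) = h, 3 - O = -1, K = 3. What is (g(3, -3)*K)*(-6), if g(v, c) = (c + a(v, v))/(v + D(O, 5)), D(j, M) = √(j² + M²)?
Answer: 0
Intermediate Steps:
O = 4 (O = 3 - 1*(-1) = 3 + 1 = 4)
D(j, M) = √(M² + j²)
g(v, c) = (c + v)/(v + √41) (g(v, c) = (c + v)/(v + √(5² + 4²)) = (c + v)/(v + √(25 + 16)) = (c + v)/(v + √41))
(g(3, -3)*K)*(-6) = (((-3 + 3)/(3 + √41))*3)*(-6) = ((0/(3 + √41))*3)*(-6) = (0*3)*(-6) = 0*(-6) = 0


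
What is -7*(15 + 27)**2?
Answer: -12348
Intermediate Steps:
-7*(15 + 27)**2 = -7*42**2 = -7*1764 = -12348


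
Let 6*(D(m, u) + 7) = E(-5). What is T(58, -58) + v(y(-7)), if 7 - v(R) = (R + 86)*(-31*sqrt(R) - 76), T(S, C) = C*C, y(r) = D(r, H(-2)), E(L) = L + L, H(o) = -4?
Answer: 27745/3 + 7192*I*sqrt(78)/9 ≈ 9248.3 + 7057.6*I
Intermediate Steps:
E(L) = 2*L
D(m, u) = -26/3 (D(m, u) = -7 + (2*(-5))/6 = -7 + (1/6)*(-10) = -7 - 5/3 = -26/3)
y(r) = -26/3
T(S, C) = C**2
v(R) = 7 - (-76 - 31*sqrt(R))*(86 + R) (v(R) = 7 - (R + 86)*(-31*sqrt(R) - 76) = 7 - (86 + R)*(-76 - 31*sqrt(R)) = 7 - (-76 - 31*sqrt(R))*(86 + R))
T(58, -58) + v(y(-7)) = (-58)**2 + (6543 + 31*(-26/3)**(3/2) + 76*(-26/3) + 2666*sqrt(-26/3)) = 3364 + (6543 + 31*(-26*I*sqrt(78)/9) - 1976/3 + 2666*(I*sqrt(78)/3)) = 3364 + (6543 - 806*I*sqrt(78)/9 - 1976/3 + 2666*I*sqrt(78)/3) = 3364 + (17653/3 + 7192*I*sqrt(78)/9) = 27745/3 + 7192*I*sqrt(78)/9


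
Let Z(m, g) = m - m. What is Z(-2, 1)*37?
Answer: 0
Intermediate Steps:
Z(m, g) = 0
Z(-2, 1)*37 = 0*37 = 0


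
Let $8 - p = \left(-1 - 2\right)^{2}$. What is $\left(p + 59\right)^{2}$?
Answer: $3364$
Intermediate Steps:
$p = -1$ ($p = 8 - \left(-1 - 2\right)^{2} = 8 - \left(-3\right)^{2} = 8 - 9 = -1$)
$\left(p + 59\right)^{2} = \left(-1 + 59\right)^{2} = 58^{2} = 3364$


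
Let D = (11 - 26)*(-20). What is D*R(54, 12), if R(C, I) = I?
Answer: 3600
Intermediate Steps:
D = 300 (D = -15*(-20) = 300)
D*R(54, 12) = 300*12 = 3600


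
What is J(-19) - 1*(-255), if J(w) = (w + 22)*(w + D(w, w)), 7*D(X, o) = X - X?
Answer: 198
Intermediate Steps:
D(X, o) = 0 (D(X, o) = (X - X)/7 = (1/7)*0 = 0)
J(w) = w*(22 + w) (J(w) = (w + 22)*(w + 0) = (22 + w)*w = w*(22 + w))
J(-19) - 1*(-255) = -19*(22 - 19) - 1*(-255) = -19*3 + 255 = -57 + 255 = 198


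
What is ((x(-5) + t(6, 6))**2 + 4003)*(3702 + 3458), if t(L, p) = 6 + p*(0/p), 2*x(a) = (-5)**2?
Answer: 31111990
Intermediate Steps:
x(a) = 25/2 (x(a) = (1/2)*(-5)**2 = (1/2)*25 = 25/2)
t(L, p) = 6 (t(L, p) = 6 + p*0 = 6 + 0 = 6)
((x(-5) + t(6, 6))**2 + 4003)*(3702 + 3458) = ((25/2 + 6)**2 + 4003)*(3702 + 3458) = ((37/2)**2 + 4003)*7160 = (1369/4 + 4003)*7160 = (17381/4)*7160 = 31111990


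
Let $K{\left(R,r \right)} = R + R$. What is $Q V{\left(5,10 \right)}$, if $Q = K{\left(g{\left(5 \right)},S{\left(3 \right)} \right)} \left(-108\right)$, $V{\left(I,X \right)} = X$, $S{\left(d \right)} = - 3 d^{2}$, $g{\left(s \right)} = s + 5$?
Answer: $-21600$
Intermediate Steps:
$g{\left(s \right)} = 5 + s$
$K{\left(R,r \right)} = 2 R$
$Q = -2160$ ($Q = 2 \left(5 + 5\right) \left(-108\right) = 2 \cdot 10 \left(-108\right) = 20 \left(-108\right) = -2160$)
$Q V{\left(5,10 \right)} = \left(-2160\right) 10 = -21600$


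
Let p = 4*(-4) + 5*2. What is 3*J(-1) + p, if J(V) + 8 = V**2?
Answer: -27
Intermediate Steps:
J(V) = -8 + V**2
p = -6 (p = -16 + 10 = -6)
3*J(-1) + p = 3*(-8 + (-1)**2) - 6 = 3*(-8 + 1) - 6 = 3*(-7) - 6 = -21 - 6 = -27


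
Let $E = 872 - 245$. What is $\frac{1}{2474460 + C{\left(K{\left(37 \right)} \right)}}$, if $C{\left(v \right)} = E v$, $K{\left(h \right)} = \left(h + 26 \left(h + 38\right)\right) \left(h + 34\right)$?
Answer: $\frac{1}{90929739} \approx 1.0997 \cdot 10^{-8}$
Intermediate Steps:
$E = 627$ ($E = 872 - 245 = 627$)
$K{\left(h \right)} = \left(34 + h\right) \left(988 + 27 h\right)$ ($K{\left(h \right)} = \left(h + 26 \left(38 + h\right)\right) \left(34 + h\right) = \left(h + \left(988 + 26 h\right)\right) \left(34 + h\right) = \left(988 + 27 h\right) \left(34 + h\right) = \left(34 + h\right) \left(988 + 27 h\right)$)
$C{\left(v \right)} = 627 v$
$\frac{1}{2474460 + C{\left(K{\left(37 \right)} \right)}} = \frac{1}{2474460 + 627 \left(33592 + 27 \cdot 37^{2} + 1906 \cdot 37\right)} = \frac{1}{2474460 + 627 \left(33592 + 27 \cdot 1369 + 70522\right)} = \frac{1}{2474460 + 627 \left(33592 + 36963 + 70522\right)} = \frac{1}{2474460 + 627 \cdot 141077} = \frac{1}{2474460 + 88455279} = \frac{1}{90929739}$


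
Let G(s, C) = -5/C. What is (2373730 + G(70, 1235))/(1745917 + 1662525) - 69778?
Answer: -58744477360063/841885174 ≈ -69777.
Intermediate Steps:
(2373730 + G(70, 1235))/(1745917 + 1662525) - 69778 = (2373730 - 5/1235)/(1745917 + 1662525) - 69778 = (2373730 - 5*1/1235)/3408442 - 69778 = (2373730 - 1/247)*(1/3408442) - 69778 = (586311309/247)*(1/3408442) - 69778 = 586311309/841885174 - 69778 = -58744477360063/841885174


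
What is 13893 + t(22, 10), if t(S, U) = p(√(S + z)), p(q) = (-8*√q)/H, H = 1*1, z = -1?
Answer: 13893 - 8*21^(¼) ≈ 13876.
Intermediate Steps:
H = 1
p(q) = -8*√q (p(q) = -8*√q/1 = -8*√q*1 = -8*√q)
t(S, U) = -8*(-1 + S)^(¼) (t(S, U) = -8*(S - 1)^(¼) = -8*(-1 + S)^(¼))
13893 + t(22, 10) = 13893 - 8*(-1 + 22)^(¼) = 13893 - 8*21^(¼)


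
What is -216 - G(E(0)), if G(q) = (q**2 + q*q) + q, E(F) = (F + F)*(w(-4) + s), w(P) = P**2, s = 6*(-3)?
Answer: -216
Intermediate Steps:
s = -18
E(F) = -4*F (E(F) = (F + F)*((-4)**2 - 18) = (2*F)*(16 - 18) = (2*F)*(-2) = -4*F)
G(q) = q + 2*q**2 (G(q) = (q**2 + q**2) + q = 2*q**2 + q = q + 2*q**2)
-216 - G(E(0)) = -216 - (-4*0)*(1 + 2*(-4*0)) = -216 - 0*(1 + 2*0) = -216 - 0*(1 + 0) = -216 - 0 = -216 - 1*0 = -216 + 0 = -216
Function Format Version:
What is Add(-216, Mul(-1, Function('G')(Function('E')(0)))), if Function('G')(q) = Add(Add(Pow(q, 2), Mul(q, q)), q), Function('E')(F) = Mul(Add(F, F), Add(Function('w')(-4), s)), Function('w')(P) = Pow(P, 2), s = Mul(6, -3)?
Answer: -216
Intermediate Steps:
s = -18
Function('E')(F) = Mul(-4, F) (Function('E')(F) = Mul(Add(F, F), Add(Pow(-4, 2), -18)) = Mul(Mul(2, F), Add(16, -18)) = Mul(Mul(2, F), -2) = Mul(-4, F))
Function('G')(q) = Add(q, Mul(2, Pow(q, 2))) (Function('G')(q) = Add(Add(Pow(q, 2), Pow(q, 2)), q) = Add(Mul(2, Pow(q, 2)), q) = Add(q, Mul(2, Pow(q, 2))))
Add(-216, Mul(-1, Function('G')(Function('E')(0)))) = Add(-216, Mul(-1, Mul(Mul(-4, 0), Add(1, Mul(2, Mul(-4, 0)))))) = Add(-216, Mul(-1, Mul(0, Add(1, Mul(2, 0))))) = Add(-216, Mul(-1, Mul(0, Add(1, 0)))) = Add(-216, Mul(-1, Mul(0, 1))) = Add(-216, Mul(-1, 0)) = Add(-216, 0) = -216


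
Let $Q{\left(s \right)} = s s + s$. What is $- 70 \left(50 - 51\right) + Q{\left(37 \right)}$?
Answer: $1476$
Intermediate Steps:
$Q{\left(s \right)} = s + s^{2}$ ($Q{\left(s \right)} = s^{2} + s = s + s^{2}$)
$- 70 \left(50 - 51\right) + Q{\left(37 \right)} = - 70 \left(50 - 51\right) + 37 \left(1 + 37\right) = \left(-70\right) \left(-1\right) + 37 \cdot 38 = 70 + 1406 = 1476$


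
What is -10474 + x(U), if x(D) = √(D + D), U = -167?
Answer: -10474 + I*√334 ≈ -10474.0 + 18.276*I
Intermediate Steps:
x(D) = √2*√D (x(D) = √(2*D) = √2*√D)
-10474 + x(U) = -10474 + √2*√(-167) = -10474 + √2*(I*√167) = -10474 + I*√334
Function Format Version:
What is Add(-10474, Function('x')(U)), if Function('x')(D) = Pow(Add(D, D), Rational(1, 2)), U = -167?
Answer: Add(-10474, Mul(I, Pow(334, Rational(1, 2)))) ≈ Add(-10474., Mul(18.276, I))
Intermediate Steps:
Function('x')(D) = Mul(Pow(2, Rational(1, 2)), Pow(D, Rational(1, 2))) (Function('x')(D) = Pow(Mul(2, D), Rational(1, 2)) = Mul(Pow(2, Rational(1, 2)), Pow(D, Rational(1, 2))))
Add(-10474, Function('x')(U)) = Add(-10474, Mul(Pow(2, Rational(1, 2)), Pow(-167, Rational(1, 2)))) = Add(-10474, Mul(Pow(2, Rational(1, 2)), Mul(I, Pow(167, Rational(1, 2))))) = Add(-10474, Mul(I, Pow(334, Rational(1, 2))))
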